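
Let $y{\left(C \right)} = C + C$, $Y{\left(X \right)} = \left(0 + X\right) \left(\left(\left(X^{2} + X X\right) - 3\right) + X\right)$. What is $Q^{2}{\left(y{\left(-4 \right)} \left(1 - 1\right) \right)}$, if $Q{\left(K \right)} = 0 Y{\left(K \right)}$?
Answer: $0$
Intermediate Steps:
$Y{\left(X \right)} = X \left(-3 + X + 2 X^{2}\right)$ ($Y{\left(X \right)} = X \left(\left(\left(X^{2} + X^{2}\right) - 3\right) + X\right) = X \left(\left(2 X^{2} - 3\right) + X\right) = X \left(\left(-3 + 2 X^{2}\right) + X\right) = X \left(-3 + X + 2 X^{2}\right)$)
$y{\left(C \right)} = 2 C$
$Q{\left(K \right)} = 0$ ($Q{\left(K \right)} = 0 K \left(-3 + K + 2 K^{2}\right) = 0$)
$Q^{2}{\left(y{\left(-4 \right)} \left(1 - 1\right) \right)} = 0^{2} = 0$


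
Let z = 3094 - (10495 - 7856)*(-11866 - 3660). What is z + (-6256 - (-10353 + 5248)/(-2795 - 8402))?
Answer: 458740547439/11197 ≈ 4.0970e+7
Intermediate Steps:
z = 40976208 (z = 3094 - 2639*(-15526) = 3094 - 1*(-40973114) = 3094 + 40973114 = 40976208)
z + (-6256 - (-10353 + 5248)/(-2795 - 8402)) = 40976208 + (-6256 - (-10353 + 5248)/(-2795 - 8402)) = 40976208 + (-6256 - (-5105)/(-11197)) = 40976208 + (-6256 - (-5105)*(-1)/11197) = 40976208 + (-6256 - 1*5105/11197) = 40976208 + (-6256 - 5105/11197) = 40976208 - 70053537/11197 = 458740547439/11197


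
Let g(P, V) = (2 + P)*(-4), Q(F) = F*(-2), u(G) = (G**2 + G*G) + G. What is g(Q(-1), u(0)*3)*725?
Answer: -11600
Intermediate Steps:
u(G) = G + 2*G**2 (u(G) = (G**2 + G**2) + G = 2*G**2 + G = G + 2*G**2)
Q(F) = -2*F
g(P, V) = -8 - 4*P
g(Q(-1), u(0)*3)*725 = (-8 - (-8)*(-1))*725 = (-8 - 4*2)*725 = (-8 - 8)*725 = -16*725 = -11600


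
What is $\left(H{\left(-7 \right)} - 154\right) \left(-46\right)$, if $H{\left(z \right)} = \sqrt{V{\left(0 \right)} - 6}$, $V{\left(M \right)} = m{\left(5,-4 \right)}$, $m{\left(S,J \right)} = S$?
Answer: $7084 - 46 i \approx 7084.0 - 46.0 i$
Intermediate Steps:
$V{\left(M \right)} = 5$
$H{\left(z \right)} = i$ ($H{\left(z \right)} = \sqrt{5 - 6} = \sqrt{-1} = i$)
$\left(H{\left(-7 \right)} - 154\right) \left(-46\right) = \left(i - 154\right) \left(-46\right) = \left(-154 + i\right) \left(-46\right) = 7084 - 46 i$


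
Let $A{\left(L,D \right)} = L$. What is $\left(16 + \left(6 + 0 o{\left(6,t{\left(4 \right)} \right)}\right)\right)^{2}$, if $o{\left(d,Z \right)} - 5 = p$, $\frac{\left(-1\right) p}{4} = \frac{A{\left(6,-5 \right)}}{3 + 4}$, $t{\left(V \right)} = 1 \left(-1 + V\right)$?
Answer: $484$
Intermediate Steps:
$t{\left(V \right)} = -1 + V$
$p = - \frac{24}{7}$ ($p = - 4 \frac{6}{3 + 4} = - 4 \cdot \frac{6}{7} = - 4 \cdot 6 \cdot \frac{1}{7} = \left(-4\right) \frac{6}{7} = - \frac{24}{7} \approx -3.4286$)
$o{\left(d,Z \right)} = \frac{11}{7}$ ($o{\left(d,Z \right)} = 5 - \frac{24}{7} = \frac{11}{7}$)
$\left(16 + \left(6 + 0 o{\left(6,t{\left(4 \right)} \right)}\right)\right)^{2} = \left(16 + \left(6 + 0 \cdot \frac{11}{7}\right)\right)^{2} = \left(16 + \left(6 + 0\right)\right)^{2} = \left(16 + 6\right)^{2} = 22^{2} = 484$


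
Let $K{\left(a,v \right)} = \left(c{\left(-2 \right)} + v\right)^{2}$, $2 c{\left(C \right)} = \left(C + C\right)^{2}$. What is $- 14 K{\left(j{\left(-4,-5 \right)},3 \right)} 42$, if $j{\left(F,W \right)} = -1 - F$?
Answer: $-71148$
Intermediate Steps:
$c{\left(C \right)} = 2 C^{2}$ ($c{\left(C \right)} = \frac{\left(C + C\right)^{2}}{2} = \frac{\left(2 C\right)^{2}}{2} = \frac{4 C^{2}}{2} = 2 C^{2}$)
$K{\left(a,v \right)} = \left(8 + v\right)^{2}$ ($K{\left(a,v \right)} = \left(2 \left(-2\right)^{2} + v\right)^{2} = \left(2 \cdot 4 + v\right)^{2} = \left(8 + v\right)^{2}$)
$- 14 K{\left(j{\left(-4,-5 \right)},3 \right)} 42 = - 14 \left(8 + 3\right)^{2} \cdot 42 = - 14 \cdot 11^{2} \cdot 42 = \left(-14\right) 121 \cdot 42 = \left(-1694\right) 42 = -71148$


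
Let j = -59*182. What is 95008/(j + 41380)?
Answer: 47504/15321 ≈ 3.1006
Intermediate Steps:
j = -10738
95008/(j + 41380) = 95008/(-10738 + 41380) = 95008/30642 = 95008*(1/30642) = 47504/15321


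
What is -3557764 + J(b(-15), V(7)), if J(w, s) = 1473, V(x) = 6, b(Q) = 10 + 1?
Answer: -3556291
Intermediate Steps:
b(Q) = 11
-3557764 + J(b(-15), V(7)) = -3557764 + 1473 = -3556291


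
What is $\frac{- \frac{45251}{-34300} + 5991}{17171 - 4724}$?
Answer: $\frac{205536551}{426932100} \approx 0.48143$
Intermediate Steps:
$\frac{- \frac{45251}{-34300} + 5991}{17171 - 4724} = \frac{\left(-45251\right) \left(- \frac{1}{34300}\right) + 5991}{12447} = \left(\frac{45251}{34300} + 5991\right) \frac{1}{12447} = \frac{205536551}{34300} \cdot \frac{1}{12447} = \frac{205536551}{426932100}$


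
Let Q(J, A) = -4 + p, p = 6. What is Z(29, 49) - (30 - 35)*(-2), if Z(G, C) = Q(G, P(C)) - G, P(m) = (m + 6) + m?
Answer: -37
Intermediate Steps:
P(m) = 6 + 2*m (P(m) = (6 + m) + m = 6 + 2*m)
Q(J, A) = 2 (Q(J, A) = -4 + 6 = 2)
Z(G, C) = 2 - G
Z(29, 49) - (30 - 35)*(-2) = (2 - 1*29) - (30 - 35)*(-2) = (2 - 29) - (-5)*(-2) = -27 - 1*10 = -27 - 10 = -37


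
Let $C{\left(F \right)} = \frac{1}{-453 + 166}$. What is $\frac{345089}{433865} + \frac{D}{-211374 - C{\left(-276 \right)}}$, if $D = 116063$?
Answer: $\frac{6482517097928}{26320132572505} \approx 0.24629$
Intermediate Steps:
$C{\left(F \right)} = - \frac{1}{287}$ ($C{\left(F \right)} = \frac{1}{-287} = - \frac{1}{287}$)
$\frac{345089}{433865} + \frac{D}{-211374 - C{\left(-276 \right)}} = \frac{345089}{433865} + \frac{116063}{-211374 - - \frac{1}{287}} = 345089 \cdot \frac{1}{433865} + \frac{116063}{-211374 + \frac{1}{287}} = \frac{345089}{433865} + \frac{116063}{- \frac{60664337}{287}} = \frac{345089}{433865} + 116063 \left(- \frac{287}{60664337}\right) = \frac{345089}{433865} - \frac{33310081}{60664337} = \frac{6482517097928}{26320132572505}$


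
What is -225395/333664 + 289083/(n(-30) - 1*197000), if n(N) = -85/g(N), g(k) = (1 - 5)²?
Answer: -751256546789/350579096480 ≈ -2.1429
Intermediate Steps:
g(k) = 16 (g(k) = (-4)² = 16)
n(N) = -85/16
-225395/333664 + 289083/(n(-30) - 1*197000) = -225395/333664 + 289083/(-85/16 - 1*197000) = -225395*1/333664 + 289083/(-85/16 - 197000) = -225395/333664 + 289083/(-3152085/16) = -225395/333664 + 289083*(-16/3152085) = -225395/333664 - 1541776/1050695 = -751256546789/350579096480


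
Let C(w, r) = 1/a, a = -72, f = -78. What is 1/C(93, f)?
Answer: -72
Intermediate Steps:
C(w, r) = -1/72 (C(w, r) = 1/(-72) = -1/72)
1/C(93, f) = 1/(-1/72) = -72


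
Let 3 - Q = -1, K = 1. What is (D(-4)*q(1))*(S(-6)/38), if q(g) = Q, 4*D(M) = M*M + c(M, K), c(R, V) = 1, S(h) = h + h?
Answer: -102/19 ≈ -5.3684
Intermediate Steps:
S(h) = 2*h
Q = 4 (Q = 3 - 1*(-1) = 3 + 1 = 4)
D(M) = 1/4 + M**2/4 (D(M) = (M*M + 1)/4 = (M**2 + 1)/4 = (1 + M**2)/4 = 1/4 + M**2/4)
q(g) = 4
(D(-4)*q(1))*(S(-6)/38) = ((1/4 + (1/4)*(-4)**2)*4)*((2*(-6))/38) = ((1/4 + (1/4)*16)*4)*(-12*1/38) = ((1/4 + 4)*4)*(-6/19) = ((17/4)*4)*(-6/19) = 17*(-6/19) = -102/19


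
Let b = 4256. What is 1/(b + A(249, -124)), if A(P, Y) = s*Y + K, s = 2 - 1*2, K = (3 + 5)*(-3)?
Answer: 1/4232 ≈ 0.00023629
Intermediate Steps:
K = -24 (K = 8*(-3) = -24)
s = 0 (s = 2 - 2 = 0)
A(P, Y) = -24 (A(P, Y) = 0*Y - 24 = 0 - 24 = -24)
1/(b + A(249, -124)) = 1/(4256 - 24) = 1/4232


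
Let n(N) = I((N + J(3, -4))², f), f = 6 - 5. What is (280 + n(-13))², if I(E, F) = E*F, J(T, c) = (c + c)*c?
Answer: 410881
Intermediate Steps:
J(T, c) = 2*c² (J(T, c) = (2*c)*c = 2*c²)
f = 1
n(N) = (32 + N)² (n(N) = (N + 2*(-4)²)²*1 = (N + 2*16)²*1 = (N + 32)²*1 = (32 + N)²*1 = (32 + N)²)
(280 + n(-13))² = (280 + (32 - 13)²)² = (280 + 19²)² = (280 + 361)² = 641² = 410881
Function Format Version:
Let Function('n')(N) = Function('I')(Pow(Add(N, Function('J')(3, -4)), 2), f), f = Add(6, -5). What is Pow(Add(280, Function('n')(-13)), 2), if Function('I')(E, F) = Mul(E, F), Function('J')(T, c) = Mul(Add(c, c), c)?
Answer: 410881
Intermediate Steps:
Function('J')(T, c) = Mul(2, Pow(c, 2)) (Function('J')(T, c) = Mul(Mul(2, c), c) = Mul(2, Pow(c, 2)))
f = 1
Function('n')(N) = Pow(Add(32, N), 2) (Function('n')(N) = Mul(Pow(Add(N, Mul(2, Pow(-4, 2))), 2), 1) = Mul(Pow(Add(N, Mul(2, 16)), 2), 1) = Mul(Pow(Add(N, 32), 2), 1) = Mul(Pow(Add(32, N), 2), 1) = Pow(Add(32, N), 2))
Pow(Add(280, Function('n')(-13)), 2) = Pow(Add(280, Pow(Add(32, -13), 2)), 2) = Pow(Add(280, Pow(19, 2)), 2) = Pow(Add(280, 361), 2) = Pow(641, 2) = 410881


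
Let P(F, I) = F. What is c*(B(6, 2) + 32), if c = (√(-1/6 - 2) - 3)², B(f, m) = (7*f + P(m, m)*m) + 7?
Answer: 3485/6 - 85*I*√78 ≈ 580.83 - 750.7*I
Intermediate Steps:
B(f, m) = 7 + m² + 7*f (B(f, m) = (7*f + m*m) + 7 = (7*f + m²) + 7 = (m² + 7*f) + 7 = 7 + m² + 7*f)
c = (-3 + I*√78/6)² (c = (√(-1*⅙ - 2) - 3)² = (√(-⅙ - 2) - 3)² = (√(-13/6) - 3)² = (I*√78/6 - 3)² = (-3 + I*√78/6)² ≈ 6.8333 - 8.8318*I)
c*(B(6, 2) + 32) = (41/6 - I*√78)*((7 + 2² + 7*6) + 32) = (41/6 - I*√78)*((7 + 4 + 42) + 32) = (41/6 - I*√78)*(53 + 32) = (41/6 - I*√78)*85 = 3485/6 - 85*I*√78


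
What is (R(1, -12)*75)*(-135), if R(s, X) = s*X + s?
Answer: 111375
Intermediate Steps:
R(s, X) = s + X*s (R(s, X) = X*s + s = s + X*s)
(R(1, -12)*75)*(-135) = ((1*(1 - 12))*75)*(-135) = ((1*(-11))*75)*(-135) = -11*75*(-135) = -825*(-135) = 111375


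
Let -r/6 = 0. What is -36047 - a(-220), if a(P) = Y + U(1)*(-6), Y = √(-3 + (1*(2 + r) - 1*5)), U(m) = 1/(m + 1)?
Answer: -36044 - I*√6 ≈ -36044.0 - 2.4495*I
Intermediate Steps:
r = 0 (r = -6*0 = 0)
U(m) = 1/(1 + m)
Y = I*√6 (Y = √(-3 + (1*(2 + 0) - 1*5)) = √(-3 + (1*2 - 5)) = √(-3 + (2 - 5)) = √(-3 - 3) = √(-6) = I*√6 ≈ 2.4495*I)
a(P) = -3 + I*√6 (a(P) = I*√6 - 6/(1 + 1) = I*√6 - 6/2 = I*√6 + (½)*(-6) = I*√6 - 3 = -3 + I*√6)
-36047 - a(-220) = -36047 - (-3 + I*√6) = -36047 + (3 - I*√6) = -36044 - I*√6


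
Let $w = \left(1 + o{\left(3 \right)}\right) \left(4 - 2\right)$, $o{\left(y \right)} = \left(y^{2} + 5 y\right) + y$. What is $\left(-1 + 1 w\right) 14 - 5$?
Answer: $765$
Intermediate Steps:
$o{\left(y \right)} = y^{2} + 6 y$
$w = 56$ ($w = \left(1 + 3 \left(6 + 3\right)\right) \left(4 - 2\right) = \left(1 + 3 \cdot 9\right) 2 = \left(1 + 27\right) 2 = 28 \cdot 2 = 56$)
$\left(-1 + 1 w\right) 14 - 5 = \left(-1 + 1 \cdot 56\right) 14 - 5 = \left(-1 + 56\right) 14 - 5 = 55 \cdot 14 - 5 = 770 - 5 = 765$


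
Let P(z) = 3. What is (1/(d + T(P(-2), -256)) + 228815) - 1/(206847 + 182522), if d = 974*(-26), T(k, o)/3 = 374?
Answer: 2156240105708899/9423508538 ≈ 2.2882e+5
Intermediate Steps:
T(k, o) = 1122 (T(k, o) = 3*374 = 1122)
d = -25324
(1/(d + T(P(-2), -256)) + 228815) - 1/(206847 + 182522) = (1/(-25324 + 1122) + 228815) - 1/(206847 + 182522) = (1/(-24202) + 228815) - 1/389369 = (-1/24202 + 228815) - 1*1/389369 = 5537780629/24202 - 1/389369 = 2156240105708899/9423508538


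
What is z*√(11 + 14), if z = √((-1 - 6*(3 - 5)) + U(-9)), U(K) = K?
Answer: 5*√2 ≈ 7.0711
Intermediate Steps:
z = √2 (z = √((-1 - 6*(3 - 5)) - 9) = √((-1 - 6*(-2)) - 9) = √((-1 + 12) - 9) = √(11 - 9) = √2 ≈ 1.4142)
z*√(11 + 14) = √2*√(11 + 14) = √2*√25 = √2*5 = 5*√2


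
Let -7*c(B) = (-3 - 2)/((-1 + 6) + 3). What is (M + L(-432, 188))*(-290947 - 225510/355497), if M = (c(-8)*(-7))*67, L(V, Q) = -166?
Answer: 57335257191349/947992 ≈ 6.0481e+7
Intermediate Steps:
c(B) = 5/56 (c(B) = -(-3 - 2)/(7*((-1 + 6) + 3)) = -(-5)/(7*(5 + 3)) = -(-5)/(7*8) = -1/7*(-5/8) = 5/56)
M = -335/8 (M = ((5/56)*(-7))*67 = -5/8*67 = -335/8 ≈ -41.875)
(M + L(-432, 188))*(-290947 - 225510/355497) = (-335/8 - 166)*(-290947 - 225510/355497) = -1663*(-290947 - 225510*1/355497)/8 = -1663*(-290947 - 75170/118499)/8 = -1663/8*(-34477003723/118499) = 57335257191349/947992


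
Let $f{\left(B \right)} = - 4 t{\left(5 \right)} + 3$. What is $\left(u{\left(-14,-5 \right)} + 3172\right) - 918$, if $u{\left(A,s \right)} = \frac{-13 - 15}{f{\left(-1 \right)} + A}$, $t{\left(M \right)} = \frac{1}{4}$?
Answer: $\frac{6769}{3} \approx 2256.3$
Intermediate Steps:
$t{\left(M \right)} = \frac{1}{4}$
$f{\left(B \right)} = 2$ ($f{\left(B \right)} = \left(-4\right) \frac{1}{4} + 3 = -1 + 3 = 2$)
$u{\left(A,s \right)} = - \frac{28}{2 + A}$ ($u{\left(A,s \right)} = \frac{-13 - 15}{2 + A} = - \frac{28}{2 + A}$)
$\left(u{\left(-14,-5 \right)} + 3172\right) - 918 = \left(- \frac{28}{2 - 14} + 3172\right) - 918 = \left(- \frac{28}{-12} + 3172\right) - 918 = \left(\left(-28\right) \left(- \frac{1}{12}\right) + 3172\right) - 918 = \left(\frac{7}{3} + 3172\right) - 918 = \frac{9523}{3} - 918 = \frac{6769}{3}$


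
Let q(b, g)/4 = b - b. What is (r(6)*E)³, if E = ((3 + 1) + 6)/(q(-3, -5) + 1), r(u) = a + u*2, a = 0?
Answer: 1728000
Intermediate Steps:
q(b, g) = 0 (q(b, g) = 4*(b - b) = 4*0 = 0)
r(u) = 2*u (r(u) = 0 + u*2 = 0 + 2*u = 2*u)
E = 10 (E = ((3 + 1) + 6)/(0 + 1) = (4 + 6)/1 = 10*1 = 10)
(r(6)*E)³ = ((2*6)*10)³ = (12*10)³ = 120³ = 1728000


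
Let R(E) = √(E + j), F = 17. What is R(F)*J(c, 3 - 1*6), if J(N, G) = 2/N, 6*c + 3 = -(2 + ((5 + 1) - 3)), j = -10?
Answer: -3*√7/2 ≈ -3.9686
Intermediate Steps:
c = -4/3 (c = -½ + (-(2 + ((5 + 1) - 3)))/6 = -½ + (-(2 + (6 - 3)))/6 = -½ + (-(2 + 3))/6 = -½ + (-1*5)/6 = -½ + (⅙)*(-5) = -½ - ⅚ = -4/3 ≈ -1.3333)
R(E) = √(-10 + E) (R(E) = √(E - 10) = √(-10 + E))
R(F)*J(c, 3 - 1*6) = √(-10 + 17)*(2/(-4/3)) = √7*(2*(-¾)) = √7*(-3/2) = -3*√7/2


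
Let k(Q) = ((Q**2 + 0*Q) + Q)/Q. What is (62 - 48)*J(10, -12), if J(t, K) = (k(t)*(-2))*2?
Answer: -616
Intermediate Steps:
k(Q) = (Q + Q**2)/Q (k(Q) = ((Q**2 + 0) + Q)/Q = (Q**2 + Q)/Q = (Q + Q**2)/Q)
J(t, K) = -4 - 4*t (J(t, K) = ((1 + t)*(-2))*2 = (-2 - 2*t)*2 = -4 - 4*t)
(62 - 48)*J(10, -12) = (62 - 48)*(-4 - 4*10) = 14*(-4 - 40) = 14*(-44) = -616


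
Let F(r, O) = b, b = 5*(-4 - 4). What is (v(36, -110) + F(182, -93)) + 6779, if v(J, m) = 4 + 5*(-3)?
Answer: 6728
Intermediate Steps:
b = -40 (b = 5*(-8) = -40)
v(J, m) = -11 (v(J, m) = 4 - 15 = -11)
F(r, O) = -40
(v(36, -110) + F(182, -93)) + 6779 = (-11 - 40) + 6779 = -51 + 6779 = 6728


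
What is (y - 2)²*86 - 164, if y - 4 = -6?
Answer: 1212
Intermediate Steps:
y = -2 (y = 4 - 6 = -2)
(y - 2)²*86 - 164 = (-2 - 2)²*86 - 164 = (-4)²*86 - 164 = 16*86 - 164 = 1376 - 164 = 1212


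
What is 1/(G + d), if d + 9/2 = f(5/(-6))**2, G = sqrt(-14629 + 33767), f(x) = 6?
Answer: -18/10369 + 4*sqrt(19138)/72583 ≈ 0.0058879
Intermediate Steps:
G = sqrt(19138) ≈ 138.34
d = 63/2 (d = -9/2 + 6**2 = -9/2 + 36 = 63/2 ≈ 31.500)
1/(G + d) = 1/(sqrt(19138) + 63/2) = 1/(63/2 + sqrt(19138))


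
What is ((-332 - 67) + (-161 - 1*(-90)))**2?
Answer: 220900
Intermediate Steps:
((-332 - 67) + (-161 - 1*(-90)))**2 = (-399 + (-161 + 90))**2 = (-399 - 71)**2 = (-470)**2 = 220900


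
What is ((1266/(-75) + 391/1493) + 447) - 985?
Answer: -20701121/37325 ≈ -554.62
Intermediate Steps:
((1266/(-75) + 391/1493) + 447) - 985 = ((1266*(-1/75) + 391*(1/1493)) + 447) - 985 = ((-422/25 + 391/1493) + 447) - 985 = (-620271/37325 + 447) - 985 = 16064004/37325 - 985 = -20701121/37325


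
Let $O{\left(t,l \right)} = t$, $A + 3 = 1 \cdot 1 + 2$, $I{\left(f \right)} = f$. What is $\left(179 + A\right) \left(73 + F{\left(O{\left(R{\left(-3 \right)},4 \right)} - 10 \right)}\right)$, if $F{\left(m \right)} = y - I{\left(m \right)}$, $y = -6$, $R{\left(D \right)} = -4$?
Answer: $14499$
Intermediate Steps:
$A = 0$ ($A = -3 + \left(1 \cdot 1 + 2\right) = -3 + \left(1 + 2\right) = -3 + 3 = 0$)
$F{\left(m \right)} = -6 - m$
$\left(179 + A\right) \left(73 + F{\left(O{\left(R{\left(-3 \right)},4 \right)} - 10 \right)}\right) = \left(179 + 0\right) \left(73 - \left(2 - 10\right)\right) = 179 \left(73 - -8\right) = 179 \left(73 + \left(-6 + 14\right)\right) = 179 \left(73 + 8\right) = 179 \cdot 81 = 14499$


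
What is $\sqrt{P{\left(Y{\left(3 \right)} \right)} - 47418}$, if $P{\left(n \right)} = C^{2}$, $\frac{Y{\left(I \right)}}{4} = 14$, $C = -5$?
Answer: $i \sqrt{47393} \approx 217.7 i$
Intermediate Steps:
$Y{\left(I \right)} = 56$ ($Y{\left(I \right)} = 4 \cdot 14 = 56$)
$P{\left(n \right)} = 25$ ($P{\left(n \right)} = \left(-5\right)^{2} = 25$)
$\sqrt{P{\left(Y{\left(3 \right)} \right)} - 47418} = \sqrt{25 - 47418} = \sqrt{-47393} = i \sqrt{47393}$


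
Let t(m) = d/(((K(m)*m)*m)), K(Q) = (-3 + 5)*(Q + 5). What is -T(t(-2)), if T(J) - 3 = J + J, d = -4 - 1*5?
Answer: -9/4 ≈ -2.2500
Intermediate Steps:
d = -9 (d = -4 - 5 = -9)
K(Q) = 10 + 2*Q (K(Q) = 2*(5 + Q) = 10 + 2*Q)
t(m) = -9/(m²*(10 + 2*m)) (t(m) = -9*1/(m²*(10 + 2*m)) = -9/(m²*(10 + 2*m)))
T(J) = 3 + 2*J (T(J) = 3 + (J + J) = 3 + 2*J)
-T(t(-2)) = -(3 + 2*(-9/2/((-2)²*(5 - 2)))) = -(3 + 2*(-9/2*¼/3)) = -(3 + 2*(-9/2*¼*⅓)) = -(3 + 2*(-3/8)) = -(3 - ¾) = -1*9/4 = -9/4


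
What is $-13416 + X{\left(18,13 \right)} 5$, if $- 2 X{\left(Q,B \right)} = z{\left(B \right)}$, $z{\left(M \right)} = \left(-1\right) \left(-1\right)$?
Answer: $- \frac{26837}{2} \approx -13419.0$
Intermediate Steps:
$z{\left(M \right)} = 1$
$X{\left(Q,B \right)} = - \frac{1}{2}$ ($X{\left(Q,B \right)} = \left(- \frac{1}{2}\right) 1 = - \frac{1}{2}$)
$-13416 + X{\left(18,13 \right)} 5 = -13416 - \frac{5}{2} = - \frac{26837}{2}$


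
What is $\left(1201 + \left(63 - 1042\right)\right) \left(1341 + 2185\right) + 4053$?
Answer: $786825$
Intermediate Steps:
$\left(1201 + \left(63 - 1042\right)\right) \left(1341 + 2185\right) + 4053 = \left(1201 + \left(63 - 1042\right)\right) 3526 + 4053 = \left(1201 - 979\right) 3526 + 4053 = 222 \cdot 3526 + 4053 = 782772 + 4053 = 786825$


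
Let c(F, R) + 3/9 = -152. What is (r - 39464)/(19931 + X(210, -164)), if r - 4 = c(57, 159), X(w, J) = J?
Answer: -118837/59301 ≈ -2.0040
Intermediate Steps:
c(F, R) = -457/3 (c(F, R) = -⅓ - 152 = -457/3)
r = -445/3 (r = 4 - 457/3 = -445/3 ≈ -148.33)
(r - 39464)/(19931 + X(210, -164)) = (-445/3 - 39464)/(19931 - 164) = -118837/3/19767 = -118837/3*1/19767 = -118837/59301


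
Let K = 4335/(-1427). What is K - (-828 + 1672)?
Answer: -1208723/1427 ≈ -847.04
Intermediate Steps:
K = -4335/1427 (K = 4335*(-1/1427) = -4335/1427 ≈ -3.0378)
K - (-828 + 1672) = -4335/1427 - (-828 + 1672) = -4335/1427 - 1*844 = -4335/1427 - 844 = -1208723/1427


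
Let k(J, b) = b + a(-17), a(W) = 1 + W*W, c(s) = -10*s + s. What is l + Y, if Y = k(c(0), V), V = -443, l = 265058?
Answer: 264905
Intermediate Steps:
c(s) = -9*s
a(W) = 1 + W²
k(J, b) = 290 + b (k(J, b) = b + (1 + (-17)²) = b + (1 + 289) = b + 290 = 290 + b)
Y = -153 (Y = 290 - 443 = -153)
l + Y = 265058 - 153 = 264905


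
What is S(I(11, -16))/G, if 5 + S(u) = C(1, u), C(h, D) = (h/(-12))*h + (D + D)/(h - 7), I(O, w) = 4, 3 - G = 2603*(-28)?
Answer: -77/874644 ≈ -8.8036e-5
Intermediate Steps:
G = 72887 (G = 3 - 2603*(-28) = 3 - 1*(-72884) = 3 + 72884 = 72887)
C(h, D) = -h**2/12 + 2*D/(-7 + h) (C(h, D) = (h*(-1/12))*h + (2*D)/(-7 + h) = (-h/12)*h + 2*D/(-7 + h) = -h**2/12 + 2*D/(-7 + h))
S(u) = -61/12 - u/3 (S(u) = -5 + (-1*1**3 + 7*1**2 + 24*u)/(12*(-7 + 1)) = -5 + (1/12)*(-1*1 + 7*1 + 24*u)/(-6) = -5 + (1/12)*(-1/6)*(-1 + 7 + 24*u) = -5 + (1/12)*(-1/6)*(6 + 24*u) = -5 + (-1/12 - u/3) = -61/12 - u/3)
S(I(11, -16))/G = (-61/12 - 1/3*4)/72887 = (-61/12 - 4/3)*(1/72887) = -77/12*1/72887 = -77/874644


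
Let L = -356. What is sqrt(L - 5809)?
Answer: 3*I*sqrt(685) ≈ 78.518*I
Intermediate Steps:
sqrt(L - 5809) = sqrt(-356 - 5809) = sqrt(-6165) = 3*I*sqrt(685)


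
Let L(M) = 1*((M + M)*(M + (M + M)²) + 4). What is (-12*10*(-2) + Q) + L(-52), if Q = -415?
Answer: -1119627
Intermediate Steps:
L(M) = 4 + 2*M*(M + 4*M²) (L(M) = 1*((2*M)*(M + (2*M)²) + 4) = 1*((2*M)*(M + 4*M²) + 4) = 1*(2*M*(M + 4*M²) + 4) = 1*(4 + 2*M*(M + 4*M²)) = 4 + 2*M*(M + 4*M²))
(-12*10*(-2) + Q) + L(-52) = (-12*10*(-2) - 415) + (4 + 2*(-52)² + 8*(-52)³) = (-120*(-2) - 415) + (4 + 2*2704 + 8*(-140608)) = (240 - 415) + (4 + 5408 - 1124864) = -175 - 1119452 = -1119627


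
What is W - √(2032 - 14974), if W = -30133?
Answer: -30133 - 3*I*√1438 ≈ -30133.0 - 113.76*I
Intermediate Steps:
W - √(2032 - 14974) = -30133 - √(2032 - 14974) = -30133 - √(-12942) = -30133 - 3*I*√1438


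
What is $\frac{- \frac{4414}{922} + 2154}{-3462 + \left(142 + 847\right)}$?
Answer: $- \frac{990787}{1140053} \approx -0.86907$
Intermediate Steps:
$\frac{- \frac{4414}{922} + 2154}{-3462 + \left(142 + 847\right)} = \frac{\left(-4414\right) \frac{1}{922} + 2154}{-3462 + 989} = \frac{- \frac{2207}{461} + 2154}{-2473} = \frac{990787}{461} \left(- \frac{1}{2473}\right) = - \frac{990787}{1140053}$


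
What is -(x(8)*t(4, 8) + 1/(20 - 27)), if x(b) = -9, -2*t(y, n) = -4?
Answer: 127/7 ≈ 18.143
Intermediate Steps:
t(y, n) = 2 (t(y, n) = -½*(-4) = 2)
-(x(8)*t(4, 8) + 1/(20 - 27)) = -(-9*2 + 1/(20 - 27)) = -(-18 + 1/(-7)) = -(-18 - ⅐) = -1*(-127/7) = 127/7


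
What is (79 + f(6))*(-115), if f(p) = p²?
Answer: -13225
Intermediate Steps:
(79 + f(6))*(-115) = (79 + 6²)*(-115) = (79 + 36)*(-115) = 115*(-115) = -13225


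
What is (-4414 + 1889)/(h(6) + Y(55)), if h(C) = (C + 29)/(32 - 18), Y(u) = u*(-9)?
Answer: 1010/197 ≈ 5.1269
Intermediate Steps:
Y(u) = -9*u
h(C) = 29/14 + C/14 (h(C) = (29 + C)/14 = (29 + C)*(1/14) = 29/14 + C/14)
(-4414 + 1889)/(h(6) + Y(55)) = (-4414 + 1889)/((29/14 + (1/14)*6) - 9*55) = -2525/((29/14 + 3/7) - 495) = -2525/(5/2 - 495) = -2525/(-985/2) = -2525*(-2/985) = 1010/197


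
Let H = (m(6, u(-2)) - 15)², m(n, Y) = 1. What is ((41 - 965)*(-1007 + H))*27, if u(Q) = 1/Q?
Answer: 20232828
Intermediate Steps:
H = 196 (H = (1 - 15)² = (-14)² = 196)
((41 - 965)*(-1007 + H))*27 = ((41 - 965)*(-1007 + 196))*27 = -924*(-811)*27 = 749364*27 = 20232828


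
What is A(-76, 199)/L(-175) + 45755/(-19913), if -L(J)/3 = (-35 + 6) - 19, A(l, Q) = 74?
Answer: -2557579/1433736 ≈ -1.7839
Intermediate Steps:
L(J) = 144 (L(J) = -3*((-35 + 6) - 19) = -3*(-29 - 19) = -3*(-48) = 144)
A(-76, 199)/L(-175) + 45755/(-19913) = 74/144 + 45755/(-19913) = 74*(1/144) + 45755*(-1/19913) = 37/72 - 45755/19913 = -2557579/1433736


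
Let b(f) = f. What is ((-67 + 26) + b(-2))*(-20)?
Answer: 860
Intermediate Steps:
((-67 + 26) + b(-2))*(-20) = ((-67 + 26) - 2)*(-20) = (-41 - 2)*(-20) = -43*(-20) = 860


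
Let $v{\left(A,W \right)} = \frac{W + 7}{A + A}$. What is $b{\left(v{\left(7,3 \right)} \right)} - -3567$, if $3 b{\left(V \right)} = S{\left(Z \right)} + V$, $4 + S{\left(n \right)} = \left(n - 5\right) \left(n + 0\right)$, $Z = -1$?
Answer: $\frac{74926}{21} \approx 3567.9$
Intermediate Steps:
$S{\left(n \right)} = -4 + n \left(-5 + n\right)$ ($S{\left(n \right)} = -4 + \left(n - 5\right) \left(n + 0\right) = -4 + \left(-5 + n\right) n = -4 + n \left(-5 + n\right)$)
$v{\left(A,W \right)} = \frac{7 + W}{2 A}$
$b{\left(V \right)} = \frac{2}{3} + \frac{V}{3}$ ($b{\left(V \right)} = \frac{\left(-4 + \left(-1\right)^{2} - -5\right) + V}{3} = \frac{\left(-4 + 1 + 5\right) + V}{3} = \frac{2 + V}{3} = \frac{2}{3} + \frac{V}{3}$)
$b{\left(v{\left(7,3 \right)} \right)} - -3567 = \left(\frac{2}{3} + \frac{\frac{1}{2} \cdot \frac{1}{7} \left(7 + 3\right)}{3}\right) - -3567 = \left(\frac{2}{3} + \frac{\frac{1}{2} \cdot \frac{1}{7} \cdot 10}{3}\right) + 3567 = \left(\frac{2}{3} + \frac{1}{3} \cdot \frac{5}{7}\right) + 3567 = \left(\frac{2}{3} + \frac{5}{21}\right) + 3567 = \frac{19}{21} + 3567 = \frac{74926}{21}$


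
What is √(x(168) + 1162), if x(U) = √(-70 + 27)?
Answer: √(1162 + I*√43) ≈ 34.088 + 0.09618*I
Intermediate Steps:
x(U) = I*√43 (x(U) = √(-43) = I*√43)
√(x(168) + 1162) = √(I*√43 + 1162) = √(1162 + I*√43)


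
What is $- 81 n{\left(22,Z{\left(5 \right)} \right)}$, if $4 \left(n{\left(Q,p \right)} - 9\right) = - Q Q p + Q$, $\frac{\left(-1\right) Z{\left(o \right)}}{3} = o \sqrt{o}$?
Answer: $- \frac{2349}{2} - 147015 \sqrt{5} \approx -3.2991 \cdot 10^{5}$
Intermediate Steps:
$Z{\left(o \right)} = - 3 o^{\frac{3}{2}}$ ($Z{\left(o \right)} = - 3 o \sqrt{o} = - 3 o^{\frac{3}{2}}$)
$n{\left(Q,p \right)} = 9 + \frac{Q}{4} - \frac{p Q^{2}}{4}$ ($n{\left(Q,p \right)} = 9 + \frac{- Q Q p + Q}{4} = 9 + \frac{- Q^{2} p + Q}{4} = 9 + \frac{- p Q^{2} + Q}{4} = 9 + \frac{Q - p Q^{2}}{4} = 9 - \left(- \frac{Q}{4} + \frac{p Q^{2}}{4}\right) = 9 + \frac{Q}{4} - \frac{p Q^{2}}{4}$)
$- 81 n{\left(22,Z{\left(5 \right)} \right)} = - 81 \left(9 + \frac{1}{4} \cdot 22 - \frac{- 3 \cdot 5^{\frac{3}{2}} \cdot 22^{2}}{4}\right) = - 81 \left(9 + \frac{11}{2} - \frac{1}{4} \left(- 3 \cdot 5 \sqrt{5}\right) 484\right) = - 81 \left(9 + \frac{11}{2} - \frac{1}{4} \left(- 15 \sqrt{5}\right) 484\right) = - 81 \left(9 + \frac{11}{2} + 1815 \sqrt{5}\right) = - 81 \left(\frac{29}{2} + 1815 \sqrt{5}\right) = - \frac{2349}{2} - 147015 \sqrt{5}$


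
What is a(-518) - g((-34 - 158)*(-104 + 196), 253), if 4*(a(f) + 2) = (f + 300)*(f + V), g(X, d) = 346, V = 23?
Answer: 53259/2 ≈ 26630.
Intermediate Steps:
a(f) = -2 + (23 + f)*(300 + f)/4 (a(f) = -2 + ((f + 300)*(f + 23))/4 = -2 + ((300 + f)*(23 + f))/4 = -2 + ((23 + f)*(300 + f))/4 = -2 + (23 + f)*(300 + f)/4)
a(-518) - g((-34 - 158)*(-104 + 196), 253) = (1723 + (¼)*(-518)² + (323/4)*(-518)) - 1*346 = (1723 + (¼)*268324 - 83657/2) - 346 = (1723 + 67081 - 83657/2) - 346 = 53951/2 - 346 = 53259/2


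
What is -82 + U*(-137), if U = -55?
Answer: 7453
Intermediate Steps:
-82 + U*(-137) = -82 - 55*(-137) = -82 + 7535 = 7453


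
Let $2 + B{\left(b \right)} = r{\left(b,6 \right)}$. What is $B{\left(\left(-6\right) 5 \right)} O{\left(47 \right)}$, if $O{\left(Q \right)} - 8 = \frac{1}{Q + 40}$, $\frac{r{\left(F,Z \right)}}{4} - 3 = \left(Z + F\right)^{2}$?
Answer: $\frac{1612858}{87} \approx 18539.0$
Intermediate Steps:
$r{\left(F,Z \right)} = 12 + 4 \left(F + Z\right)^{2}$ ($r{\left(F,Z \right)} = 12 + 4 \left(Z + F\right)^{2} = 12 + 4 \left(F + Z\right)^{2}$)
$O{\left(Q \right)} = 8 + \frac{1}{40 + Q}$ ($O{\left(Q \right)} = 8 + \frac{1}{Q + 40} = 8 + \frac{1}{40 + Q}$)
$B{\left(b \right)} = 10 + 4 \left(6 + b\right)^{2}$ ($B{\left(b \right)} = -2 + \left(12 + 4 \left(b + 6\right)^{2}\right) = -2 + \left(12 + 4 \left(6 + b\right)^{2}\right) = 10 + 4 \left(6 + b\right)^{2}$)
$B{\left(\left(-6\right) 5 \right)} O{\left(47 \right)} = \left(10 + 4 \left(6 - 30\right)^{2}\right) \frac{321 + 8 \cdot 47}{40 + 47} = \left(10 + 4 \left(6 - 30\right)^{2}\right) \frac{321 + 376}{87} = \left(10 + 4 \left(-24\right)^{2}\right) \frac{1}{87} \cdot 697 = \left(10 + 4 \cdot 576\right) \frac{697}{87} = \left(10 + 2304\right) \frac{697}{87} = 2314 \cdot \frac{697}{87} = \frac{1612858}{87}$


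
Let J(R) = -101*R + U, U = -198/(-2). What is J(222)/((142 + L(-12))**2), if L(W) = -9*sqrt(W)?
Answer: -22323*I/(5112*sqrt(3) + 19192*I) ≈ -0.95902 - 0.44244*I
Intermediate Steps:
U = 99 (U = -198*(-1)/2 = -33*(-3) = 99)
J(R) = 99 - 101*R (J(R) = -101*R + 99 = 99 - 101*R)
J(222)/((142 + L(-12))**2) = (99 - 101*222)/((142 - 18*I*sqrt(3))**2) = (99 - 22422)/((142 - 18*I*sqrt(3))**2) = -22323/(142 - 18*I*sqrt(3))**2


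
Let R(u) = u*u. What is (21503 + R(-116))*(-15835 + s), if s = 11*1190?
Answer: -95962455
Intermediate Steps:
s = 13090
R(u) = u²
(21503 + R(-116))*(-15835 + s) = (21503 + (-116)²)*(-15835 + 13090) = (21503 + 13456)*(-2745) = 34959*(-2745) = -95962455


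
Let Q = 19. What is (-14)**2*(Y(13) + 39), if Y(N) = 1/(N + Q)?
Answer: 61201/8 ≈ 7650.1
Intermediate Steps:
Y(N) = 1/(19 + N) (Y(N) = 1/(N + 19) = 1/(19 + N))
(-14)**2*(Y(13) + 39) = (-14)**2*(1/(19 + 13) + 39) = 196*(1/32 + 39) = 196*(1249/32) = 61201/8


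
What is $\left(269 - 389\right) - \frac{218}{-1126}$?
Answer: $- \frac{67451}{563} \approx -119.81$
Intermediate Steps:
$\left(269 - 389\right) - \frac{218}{-1126} = -120 - - \frac{109}{563} = -120 + \frac{109}{563} = - \frac{67451}{563}$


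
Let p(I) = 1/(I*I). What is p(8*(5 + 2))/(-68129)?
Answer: -1/213652544 ≈ -4.6805e-9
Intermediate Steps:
p(I) = I**(-2) (p(I) = 1/(I**2) = I**(-2))
p(8*(5 + 2))/(-68129) = 1/((8*(5 + 2))**2*(-68129)) = -1/68129/(8*7)**2 = -1/68129/56**2 = (1/3136)*(-1/68129) = -1/213652544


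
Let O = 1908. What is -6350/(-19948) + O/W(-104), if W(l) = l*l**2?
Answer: 444051601/1402424192 ≈ 0.31663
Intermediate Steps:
W(l) = l**3
-6350/(-19948) + O/W(-104) = -6350/(-19948) + 1908/((-104)**3) = -6350*(-1/19948) + 1908/(-1124864) = 3175/9974 + 1908*(-1/1124864) = 3175/9974 - 477/281216 = 444051601/1402424192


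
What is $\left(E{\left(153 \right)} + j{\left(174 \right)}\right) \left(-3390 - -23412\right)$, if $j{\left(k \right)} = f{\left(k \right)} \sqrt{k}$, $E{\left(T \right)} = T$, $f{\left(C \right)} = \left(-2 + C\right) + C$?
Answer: $3063366 + 6927612 \sqrt{174} \approx 9.4445 \cdot 10^{7}$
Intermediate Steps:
$f{\left(C \right)} = -2 + 2 C$
$j{\left(k \right)} = \sqrt{k} \left(-2 + 2 k\right)$ ($j{\left(k \right)} = \left(-2 + 2 k\right) \sqrt{k} = \sqrt{k} \left(-2 + 2 k\right)$)
$\left(E{\left(153 \right)} + j{\left(174 \right)}\right) \left(-3390 - -23412\right) = \left(153 + 2 \sqrt{174} \left(-1 + 174\right)\right) \left(-3390 - -23412\right) = \left(153 + 2 \sqrt{174} \cdot 173\right) \left(-3390 + 23412\right) = \left(153 + 346 \sqrt{174}\right) 20022 = 3063366 + 6927612 \sqrt{174}$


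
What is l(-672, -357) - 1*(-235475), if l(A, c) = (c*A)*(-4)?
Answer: -724141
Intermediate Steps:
l(A, c) = -4*A*c (l(A, c) = (A*c)*(-4) = -4*A*c)
l(-672, -357) - 1*(-235475) = -4*(-672)*(-357) - 1*(-235475) = -959616 + 235475 = -724141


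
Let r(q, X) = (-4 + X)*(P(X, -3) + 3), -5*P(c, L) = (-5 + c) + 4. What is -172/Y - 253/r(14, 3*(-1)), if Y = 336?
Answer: 14363/1596 ≈ 8.9994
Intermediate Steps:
P(c, L) = ⅕ - c/5 (P(c, L) = -((-5 + c) + 4)/5 = -(-1 + c)/5 = ⅕ - c/5)
r(q, X) = (-4 + X)*(16/5 - X/5) (r(q, X) = (-4 + X)*((⅕ - X/5) + 3) = (-4 + X)*(16/5 - X/5))
-172/Y - 253/r(14, 3*(-1)) = -172/336 - 253/(-64/5 + 4*(3*(-1)) - (3*(-1))²/5) = -172*1/336 - 253/(-64/5 + 4*(-3) - ⅕*(-3)²) = -43/84 - 253/(-64/5 - 12 - ⅕*9) = -43/84 - 253/(-64/5 - 12 - 9/5) = -43/84 - 253/(-133/5) = -43/84 - 253*(-5/133) = -43/84 + 1265/133 = 14363/1596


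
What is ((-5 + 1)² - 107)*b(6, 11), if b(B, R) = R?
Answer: -1001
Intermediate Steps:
((-5 + 1)² - 107)*b(6, 11) = ((-5 + 1)² - 107)*11 = ((-4)² - 107)*11 = (16 - 107)*11 = -91*11 = -1001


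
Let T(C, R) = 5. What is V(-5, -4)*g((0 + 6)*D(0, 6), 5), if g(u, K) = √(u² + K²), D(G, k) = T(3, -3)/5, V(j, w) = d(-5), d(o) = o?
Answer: -5*√61 ≈ -39.051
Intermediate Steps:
V(j, w) = -5
D(G, k) = 1 (D(G, k) = 5/5 = 5*(⅕) = 1)
g(u, K) = √(K² + u²)
V(-5, -4)*g((0 + 6)*D(0, 6), 5) = -5*√(5² + ((0 + 6)*1)²) = -5*√(25 + (6*1)²) = -5*√(25 + 6²) = -5*√(25 + 36) = -5*√61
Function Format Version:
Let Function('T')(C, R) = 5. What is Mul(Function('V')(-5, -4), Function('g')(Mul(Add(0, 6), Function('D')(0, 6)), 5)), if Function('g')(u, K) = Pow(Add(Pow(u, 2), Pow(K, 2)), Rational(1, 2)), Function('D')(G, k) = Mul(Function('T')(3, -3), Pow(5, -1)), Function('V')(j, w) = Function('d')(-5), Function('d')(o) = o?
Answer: Mul(-5, Pow(61, Rational(1, 2))) ≈ -39.051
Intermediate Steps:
Function('V')(j, w) = -5
Function('D')(G, k) = 1 (Function('D')(G, k) = Mul(5, Pow(5, -1)) = Mul(5, Rational(1, 5)) = 1)
Function('g')(u, K) = Pow(Add(Pow(K, 2), Pow(u, 2)), Rational(1, 2))
Mul(Function('V')(-5, -4), Function('g')(Mul(Add(0, 6), Function('D')(0, 6)), 5)) = Mul(-5, Pow(Add(Pow(5, 2), Pow(Mul(Add(0, 6), 1), 2)), Rational(1, 2))) = Mul(-5, Pow(Add(25, Pow(Mul(6, 1), 2)), Rational(1, 2))) = Mul(-5, Pow(Add(25, Pow(6, 2)), Rational(1, 2))) = Mul(-5, Pow(Add(25, 36), Rational(1, 2))) = Mul(-5, Pow(61, Rational(1, 2)))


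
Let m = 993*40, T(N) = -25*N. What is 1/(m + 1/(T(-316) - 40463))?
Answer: 32563/1293402359 ≈ 2.5176e-5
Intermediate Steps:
m = 39720
1/(m + 1/(T(-316) - 40463)) = 1/(39720 + 1/(-25*(-316) - 40463)) = 1/(39720 + 1/(7900 - 40463)) = 1/(39720 + 1/(-32563)) = 1/(39720 - 1/32563) = 1/(1293402359/32563) = 32563/1293402359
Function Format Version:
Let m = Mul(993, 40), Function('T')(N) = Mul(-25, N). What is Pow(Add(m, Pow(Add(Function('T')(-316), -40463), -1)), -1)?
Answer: Rational(32563, 1293402359) ≈ 2.5176e-5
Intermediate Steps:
m = 39720
Pow(Add(m, Pow(Add(Function('T')(-316), -40463), -1)), -1) = Pow(Add(39720, Pow(Add(Mul(-25, -316), -40463), -1)), -1) = Pow(Add(39720, Pow(Add(7900, -40463), -1)), -1) = Pow(Add(39720, Pow(-32563, -1)), -1) = Pow(Add(39720, Rational(-1, 32563)), -1) = Pow(Rational(1293402359, 32563), -1) = Rational(32563, 1293402359)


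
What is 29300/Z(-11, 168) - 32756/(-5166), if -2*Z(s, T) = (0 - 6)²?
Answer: -4188172/2583 ≈ -1621.4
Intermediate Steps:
Z(s, T) = -18 (Z(s, T) = -(0 - 6)²/2 = -½*(-6)² = -½*36 = -18)
29300/Z(-11, 168) - 32756/(-5166) = 29300/(-18) - 32756/(-5166) = 29300*(-1/18) - 32756*(-1/5166) = -14650/9 + 16378/2583 = -4188172/2583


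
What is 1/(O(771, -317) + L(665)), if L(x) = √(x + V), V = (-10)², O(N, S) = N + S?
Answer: 454/205351 - 3*√85/205351 ≈ 0.0020762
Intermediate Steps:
V = 100
L(x) = √(100 + x) (L(x) = √(x + 100) = √(100 + x))
1/(O(771, -317) + L(665)) = 1/((771 - 317) + √(100 + 665)) = 1/(454 + √765) = 1/(454 + 3*√85)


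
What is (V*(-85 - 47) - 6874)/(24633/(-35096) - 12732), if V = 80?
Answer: 611863664/446866905 ≈ 1.3692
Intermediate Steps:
(V*(-85 - 47) - 6874)/(24633/(-35096) - 12732) = (80*(-85 - 47) - 6874)/(24633/(-35096) - 12732) = (80*(-132) - 6874)/(24633*(-1/35096) - 12732) = (-10560 - 6874)/(-24633/35096 - 12732) = -17434/(-446866905/35096) = -17434*(-35096/446866905) = 611863664/446866905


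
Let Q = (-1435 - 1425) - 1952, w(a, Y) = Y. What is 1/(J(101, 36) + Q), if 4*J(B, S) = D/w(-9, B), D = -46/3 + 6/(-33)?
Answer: -3333/16038524 ≈ -0.00020781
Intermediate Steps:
Q = -4812 (Q = -2860 - 1952 = -4812)
D = -512/33 (D = -46*⅓ + 6*(-1/33) = -46/3 - 2/11 = -512/33 ≈ -15.515)
J(B, S) = -128/(33*B) (J(B, S) = (-512/(33*B))/4 = -128/(33*B))
1/(J(101, 36) + Q) = 1/(-128/33/101 - 4812) = 1/(-128/33*1/101 - 4812) = 1/(-128/3333 - 4812) = 1/(-16038524/3333) = -3333/16038524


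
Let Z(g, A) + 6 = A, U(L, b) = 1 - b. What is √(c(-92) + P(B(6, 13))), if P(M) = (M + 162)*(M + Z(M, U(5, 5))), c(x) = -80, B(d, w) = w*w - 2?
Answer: √51573 ≈ 227.10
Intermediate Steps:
B(d, w) = -2 + w² (B(d, w) = w² - 2 = -2 + w²)
Z(g, A) = -6 + A
P(M) = (-10 + M)*(162 + M) (P(M) = (M + 162)*(M + (-6 + (1 - 1*5))) = (162 + M)*(M + (-6 + (1 - 5))) = (162 + M)*(M + (-6 - 4)) = (162 + M)*(M - 10) = (162 + M)*(-10 + M) = (-10 + M)*(162 + M))
√(c(-92) + P(B(6, 13))) = √(-80 + (-1620 + (-2 + 13²)² + 152*(-2 + 13²))) = √(-80 + (-1620 + (-2 + 169)² + 152*(-2 + 169))) = √(-80 + (-1620 + 167² + 152*167)) = √(-80 + (-1620 + 27889 + 25384)) = √(-80 + 51653) = √51573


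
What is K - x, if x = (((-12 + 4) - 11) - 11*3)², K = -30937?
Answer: -33641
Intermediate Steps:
x = 2704 (x = ((-8 - 11) - 33)² = (-19 - 33)² = (-52)² = 2704)
K - x = -30937 - 1*2704 = -30937 - 2704 = -33641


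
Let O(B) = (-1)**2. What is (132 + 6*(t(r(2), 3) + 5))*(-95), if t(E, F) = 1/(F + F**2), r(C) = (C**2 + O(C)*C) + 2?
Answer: -30875/2 ≈ -15438.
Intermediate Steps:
O(B) = 1
r(C) = 2 + C + C**2 (r(C) = (C**2 + 1*C) + 2 = (C**2 + C) + 2 = (C + C**2) + 2 = 2 + C + C**2)
(132 + 6*(t(r(2), 3) + 5))*(-95) = (132 + 6*(1/(3*(1 + 3)) + 5))*(-95) = (132 + 6*((1/3)/4 + 5))*(-95) = (132 + 6*((1/3)*(1/4) + 5))*(-95) = (132 + 6*(1/12 + 5))*(-95) = (132 + 6*(61/12))*(-95) = (132 + 61/2)*(-95) = (325/2)*(-95) = -30875/2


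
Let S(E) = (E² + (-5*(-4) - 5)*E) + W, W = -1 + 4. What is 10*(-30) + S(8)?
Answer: -113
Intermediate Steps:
W = 3
S(E) = 3 + E² + 15*E (S(E) = (E² + (-5*(-4) - 5)*E) + 3 = (E² + (20 - 5)*E) + 3 = (E² + 15*E) + 3 = 3 + E² + 15*E)
10*(-30) + S(8) = 10*(-30) + (3 + 8² + 15*8) = -300 + (3 + 64 + 120) = -300 + 187 = -113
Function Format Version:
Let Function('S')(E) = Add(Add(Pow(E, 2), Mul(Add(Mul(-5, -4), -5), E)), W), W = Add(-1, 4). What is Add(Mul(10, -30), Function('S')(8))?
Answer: -113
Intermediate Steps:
W = 3
Function('S')(E) = Add(3, Pow(E, 2), Mul(15, E)) (Function('S')(E) = Add(Add(Pow(E, 2), Mul(Add(Mul(-5, -4), -5), E)), 3) = Add(Add(Pow(E, 2), Mul(Add(20, -5), E)), 3) = Add(Add(Pow(E, 2), Mul(15, E)), 3) = Add(3, Pow(E, 2), Mul(15, E)))
Add(Mul(10, -30), Function('S')(8)) = Add(Mul(10, -30), Add(3, Pow(8, 2), Mul(15, 8))) = Add(-300, Add(3, 64, 120)) = Add(-300, 187) = -113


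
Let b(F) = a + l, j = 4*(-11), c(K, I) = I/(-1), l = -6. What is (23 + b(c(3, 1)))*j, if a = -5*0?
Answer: -748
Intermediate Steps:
c(K, I) = -I (c(K, I) = I*(-1) = -I)
j = -44
a = 0
b(F) = -6 (b(F) = 0 - 6 = -6)
(23 + b(c(3, 1)))*j = (23 - 6)*(-44) = 17*(-44) = -748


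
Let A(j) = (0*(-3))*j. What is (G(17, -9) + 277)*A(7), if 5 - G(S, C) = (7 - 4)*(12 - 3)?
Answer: 0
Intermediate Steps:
A(j) = 0 (A(j) = 0*j = 0)
G(S, C) = -22 (G(S, C) = 5 - (7 - 4)*(12 - 3) = 5 - 3*9 = 5 - 1*27 = 5 - 27 = -22)
(G(17, -9) + 277)*A(7) = (-22 + 277)*0 = 255*0 = 0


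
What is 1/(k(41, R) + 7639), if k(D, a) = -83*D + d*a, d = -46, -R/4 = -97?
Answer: -1/13612 ≈ -7.3465e-5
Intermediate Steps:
R = 388 (R = -4*(-97) = 388)
k(D, a) = -83*D - 46*a
1/(k(41, R) + 7639) = 1/((-83*41 - 46*388) + 7639) = 1/((-3403 - 17848) + 7639) = 1/(-21251 + 7639) = 1/(-13612) = -1/13612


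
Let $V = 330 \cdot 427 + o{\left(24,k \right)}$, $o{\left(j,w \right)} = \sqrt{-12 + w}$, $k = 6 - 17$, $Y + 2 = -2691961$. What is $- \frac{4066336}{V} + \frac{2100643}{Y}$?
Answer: $\frac{- 2100643 \sqrt{23} + 11242427662698 i}{2691963 \left(\sqrt{23} - 140910 i\right)} \approx -29.638 + 0.00098216 i$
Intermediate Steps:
$Y = -2691963$ ($Y = -2 - 2691961 = -2691963$)
$k = -11$ ($k = 6 - 17 = -11$)
$V = 140910 + i \sqrt{23}$ ($V = 330 \cdot 427 + \sqrt{-12 - 11} = 140910 + \sqrt{-23} = 140910 + i \sqrt{23} \approx 1.4091 \cdot 10^{5} + 4.7958 i$)
$- \frac{4066336}{V} + \frac{2100643}{Y} = - \frac{4066336}{140910 + i \sqrt{23}} + \frac{2100643}{-2691963} = - \frac{4066336}{140910 + i \sqrt{23}} + 2100643 \left(- \frac{1}{2691963}\right) = - \frac{4066336}{140910 + i \sqrt{23}} - \frac{2100643}{2691963} = - \frac{2100643}{2691963} - \frac{4066336}{140910 + i \sqrt{23}}$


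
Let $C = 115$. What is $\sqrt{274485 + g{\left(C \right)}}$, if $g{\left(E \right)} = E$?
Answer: $10 \sqrt{2746} \approx 524.02$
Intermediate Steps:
$\sqrt{274485 + g{\left(C \right)}} = \sqrt{274485 + 115} = \sqrt{274600} = 10 \sqrt{2746}$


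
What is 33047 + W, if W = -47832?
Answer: -14785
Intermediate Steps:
33047 + W = 33047 - 47832 = -14785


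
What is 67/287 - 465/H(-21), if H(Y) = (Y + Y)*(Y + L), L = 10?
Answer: -4881/6314 ≈ -0.77304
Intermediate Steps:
H(Y) = 2*Y*(10 + Y) (H(Y) = (Y + Y)*(Y + 10) = (2*Y)*(10 + Y) = 2*Y*(10 + Y))
67/287 - 465/H(-21) = 67/287 - 465*(-1/(42*(10 - 21))) = 67*(1/287) - 465/(2*(-21)*(-11)) = 67/287 - 465/462 = 67/287 - 465*1/462 = 67/287 - 155/154 = -4881/6314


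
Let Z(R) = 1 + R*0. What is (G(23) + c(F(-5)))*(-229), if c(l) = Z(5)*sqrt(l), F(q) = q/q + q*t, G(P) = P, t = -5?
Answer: -5267 - 229*sqrt(26) ≈ -6434.7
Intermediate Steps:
Z(R) = 1 (Z(R) = 1 + 0 = 1)
F(q) = 1 - 5*q (F(q) = q/q + q*(-5) = 1 - 5*q)
c(l) = sqrt(l) (c(l) = 1*sqrt(l) = sqrt(l))
(G(23) + c(F(-5)))*(-229) = (23 + sqrt(1 - 5*(-5)))*(-229) = (23 + sqrt(1 + 25))*(-229) = (23 + sqrt(26))*(-229) = -5267 - 229*sqrt(26)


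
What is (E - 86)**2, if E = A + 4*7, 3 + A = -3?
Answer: 4096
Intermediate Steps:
A = -6 (A = -3 - 3 = -6)
E = 22 (E = -6 + 4*7 = -6 + 28 = 22)
(E - 86)**2 = (22 - 86)**2 = (-64)**2 = 4096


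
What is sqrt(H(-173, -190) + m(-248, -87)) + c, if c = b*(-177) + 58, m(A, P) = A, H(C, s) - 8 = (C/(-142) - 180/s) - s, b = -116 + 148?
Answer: -5606 + I*sqrt(348195786)/2698 ≈ -5606.0 + 6.9162*I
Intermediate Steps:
b = 32
H(C, s) = 8 - s - 180/s - C/142 (H(C, s) = 8 + ((C/(-142) - 180/s) - s) = 8 + ((C*(-1/142) - 180/s) - s) = 8 + ((-C/142 - 180/s) - s) = 8 + ((-180/s - C/142) - s) = 8 + (-s - 180/s - C/142) = 8 - s - 180/s - C/142)
c = -5606 (c = 32*(-177) + 58 = -5664 + 58 = -5606)
sqrt(H(-173, -190) + m(-248, -87)) + c = sqrt((8 - 1*(-190) - 180/(-190) - 1/142*(-173)) - 248) - 5606 = sqrt((8 + 190 - 180*(-1/190) + 173/142) - 248) - 5606 = sqrt((8 + 190 + 18/19 + 173/142) - 248) - 5606 = sqrt(540047/2698 - 248) - 5606 = sqrt(-129057/2698) - 5606 = I*sqrt(348195786)/2698 - 5606 = -5606 + I*sqrt(348195786)/2698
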